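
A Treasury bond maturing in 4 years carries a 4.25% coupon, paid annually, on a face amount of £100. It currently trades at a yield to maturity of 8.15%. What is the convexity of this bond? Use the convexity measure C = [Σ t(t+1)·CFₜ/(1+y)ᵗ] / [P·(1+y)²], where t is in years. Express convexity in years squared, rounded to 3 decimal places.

With y = 0.0815:
  t   CF        PV=CF/(1+0.0815)^t    t·PV        t(t+1)·PV
  1         4.25         3.9297         3.9297           7.8595
  2         4.25         3.6336         7.2672          21.8015
  3         4.25         3.3598        10.0793          40.3172
  4       104.25        76.2026       304.8105       1,524.0526
  Σ                     87.1257       326.0867       1,594.0308
P = 87.1257.
Convexity = Σ t(t+1)·PV / [P·(1+y)²] = 1,594.0308 / (87.1257 × 1.169642) = 15.64218.

15.642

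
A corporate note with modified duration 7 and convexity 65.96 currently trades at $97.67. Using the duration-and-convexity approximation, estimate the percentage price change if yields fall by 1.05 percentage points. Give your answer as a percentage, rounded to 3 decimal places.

+7.714%

Duration effect: -D_mod·Δy = -7 × (-0.0105) = +0.073500
Convexity effect: ½·C·(Δy)² = 0.5 × 65.96 × (-0.0105)² = +0.003636045
ΔP/P ≈ +0.073500 + 0.003636045 = +0.077136045
= +7.7136045%.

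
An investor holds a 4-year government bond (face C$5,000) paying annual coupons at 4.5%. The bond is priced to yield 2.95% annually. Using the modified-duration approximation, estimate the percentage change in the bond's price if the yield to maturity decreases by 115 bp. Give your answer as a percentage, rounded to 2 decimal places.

Periodic yield y = 0.0295. Modified duration first:
  t   CF        PV=CF/(1+0.0295)^t    t·PV
  1       225.00       218.5527       218.5527
  2       225.00       212.2901       424.5803
  3       225.00       206.2070       618.6211
  4     5,225.00     4,651.3700    18,605.4801
  Σ                  5,288.4199    19,867.2342
P = 5,288.4199; D_Mac = 3.75674 yrs; D_mod = 3.75674/(1+0.0295) = 3.64909 yrs.
ΔP/P ≈ -D_mod · Δy = -3.64909 × (-0.0115) = +0.041965 = +4.1965%.

+4.20%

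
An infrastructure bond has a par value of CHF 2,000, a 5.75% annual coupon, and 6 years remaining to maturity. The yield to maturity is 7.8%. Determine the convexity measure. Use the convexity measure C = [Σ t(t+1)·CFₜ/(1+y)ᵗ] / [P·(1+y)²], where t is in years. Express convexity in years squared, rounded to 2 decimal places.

29.77

With y = 0.078:
  t   CF        PV=CF/(1+0.078)^t    t·PV        t(t+1)·PV
  1       115.00       106.6790       106.6790         213.3581
  2       115.00        98.9601       197.9203         593.7609
  3       115.00        91.7998       275.3993       1,101.5972
  4       115.00        85.1575       340.6299       1,703.1496
  5       115.00        78.9958       394.9790       2,369.8742
  6     2,115.00     1,347.7142     8,086.2852      56,603.9967
  Σ                  1,809.3064     9,401.8928      62,585.7366
P = 1,809.3064.
Convexity = Σ t(t+1)·PV / [P·(1+y)²] = 62,585.7366 / (1,809.3064 × 1.162084) = 29.76636.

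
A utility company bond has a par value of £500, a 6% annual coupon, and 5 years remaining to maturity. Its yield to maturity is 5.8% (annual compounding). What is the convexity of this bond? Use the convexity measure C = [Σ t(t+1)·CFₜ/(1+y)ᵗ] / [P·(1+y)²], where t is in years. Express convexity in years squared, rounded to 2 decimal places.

23.02

With y = 0.058:
  t   CF        PV=CF/(1+0.058)^t    t·PV        t(t+1)·PV
  1        30.00        28.3554        28.3554          56.7108
  2        30.00        26.8009        53.6019         160.8056
  3        30.00        25.3317        75.9951         303.9803
  4        30.00        23.9430        95.7720         478.8600
  5       530.00       399.8044     1,999.0218      11,994.1309
  Σ                    504.2354     2,252.7462      12,994.4877
P = 504.2354.
Convexity = Σ t(t+1)·PV / [P·(1+y)²] = 12,994.4877 / (504.2354 × 1.119364) = 23.02261.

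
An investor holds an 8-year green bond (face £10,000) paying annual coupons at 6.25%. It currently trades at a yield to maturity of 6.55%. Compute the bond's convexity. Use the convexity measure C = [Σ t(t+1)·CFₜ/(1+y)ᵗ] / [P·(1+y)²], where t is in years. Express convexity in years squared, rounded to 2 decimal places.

47.99

With y = 0.0655:
  t   CF        PV=CF/(1+0.0655)^t    t·PV        t(t+1)·PV
  1       625.00       586.5791       586.5791       1,173.1581
  2       625.00       550.5200     1,101.0400       3,303.1201
  3       625.00       516.6776     1,550.0329       6,200.1315
  4       625.00       484.9157     1,939.6626       9,698.3130
  5       625.00       455.1062     2,275.5310      13,653.1858
  6       625.00       427.1292     2,562.7754      17,939.4277
  7       625.00       400.8721     2,806.1048      22,448.8380
  8    10,625.00     6,395.8947    51,167.1578     460,504.4198
  Σ                  9,817.6946    63,988.8834     534,920.5940
P = 9,817.6946.
Convexity = Σ t(t+1)·PV / [P·(1+y)²] = 534,920.5940 / (9,817.6946 × 1.135290) = 47.99245.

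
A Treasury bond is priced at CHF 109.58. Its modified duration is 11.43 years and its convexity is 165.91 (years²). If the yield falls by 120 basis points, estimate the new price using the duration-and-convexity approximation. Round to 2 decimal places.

CHF 125.92

Duration effect: -D_mod·Δy = -11.43 × (-0.012) = +0.137160
Convexity effect: ½·C·(Δy)² = 0.5 × 165.91 × (-0.012)² = +0.01194552
ΔP/P ≈ +0.137160 + 0.01194552 = +0.14910552
New price ≈ 109.58 × (1 + 0.14910552) = 125.9189828816.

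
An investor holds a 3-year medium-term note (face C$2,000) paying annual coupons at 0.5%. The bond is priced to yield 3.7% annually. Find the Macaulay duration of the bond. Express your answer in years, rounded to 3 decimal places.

Periodic yield y = 0.037. Discount each cash flow and weight by its year:
  t   CF        PV=CF/(1+0.037)^t    t·PV
  1        10.00         9.6432         9.6432
  2        10.00         9.2991        18.5983
  3     2,010.00     1,802.4357     5,407.3072
  Σ                  1,821.3781     5,435.5487
Price P = Σ PV = 1,821.3781.
Macaulay duration = Σ(t·PV) / P = 5,435.5487 / 1,821.3781 = 2.98431 years.

2.984 years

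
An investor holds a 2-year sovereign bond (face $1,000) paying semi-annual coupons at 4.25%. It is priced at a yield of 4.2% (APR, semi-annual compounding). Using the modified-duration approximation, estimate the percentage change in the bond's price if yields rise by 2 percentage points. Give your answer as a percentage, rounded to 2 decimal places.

-3.80%

Periodic yield y = 0.021. Modified duration first:
  t   CF        PV=CF/(1+0.021)^t    t·PV
  1        21.25        20.8129        20.8129
  2        21.25        20.3848        40.7697
  3        21.25        19.9656        59.8967
  4     1,021.25       939.7863     3,759.1451
  Σ                  1,000.9496     3,880.6245
P = 1,000.9496; D_Mac = 3.87694 half-year periods = 1.93847 yrs; D_mod = 1.93847/(1+0.021) = 1.89860 yrs.
ΔP/P ≈ -D_mod · Δy = -1.89860 × (+0.02) = -0.037972 = -3.7972%.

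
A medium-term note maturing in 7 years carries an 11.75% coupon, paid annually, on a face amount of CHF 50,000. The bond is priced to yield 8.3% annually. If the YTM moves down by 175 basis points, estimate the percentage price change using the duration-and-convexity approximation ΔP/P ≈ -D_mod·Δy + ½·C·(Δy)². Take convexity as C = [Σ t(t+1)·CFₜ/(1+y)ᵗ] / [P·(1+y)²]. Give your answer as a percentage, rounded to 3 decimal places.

With y = 0.083:
  t   CF        PV=CF/(1+0.083)^t    t·PV        t(t+1)·PV
  1     5,875.00     5,424.7461     5,424.7461      10,849.4922
  2     5,875.00     5,008.9991    10,017.9983      30,053.9949
  3     5,875.00     4,625.1146    13,875.3439      55,501.3756
  4     5,875.00     4,270.6506    17,082.6025      85,413.0126
  5     5,875.00     3,943.3524    19,716.7619     118,300.5715
  6     5,875.00     3,641.1379    21,846.8276     152,927.7932
  7    55,875.00    31,975.5733   223,829.0131   1,790,632.1046
  Σ                 58,889.5741   311,793.2934   2,243,678.3444
P = 58,889.5741; D_Mac = 5.29454 yrs; D_mod = 4.88877 yrs; C = 32.48368.
Duration effect: -4.88877 × (-0.0175) = +0.085554
Convexity effect: 0.5 × 32.48368 × (-0.0175)² = +0.0049741
ΔP/P ≈ +0.085554 + 0.0049741 = +0.090528 = +9.0528%.

+9.053%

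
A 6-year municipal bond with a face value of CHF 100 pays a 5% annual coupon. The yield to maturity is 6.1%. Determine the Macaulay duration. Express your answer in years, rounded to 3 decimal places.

Periodic yield y = 0.061. Discount each cash flow and weight by its year:
  t   CF        PV=CF/(1+0.061)^t    t·PV
  1         5.00         4.7125         4.7125
  2         5.00         4.4416         8.8832
  3         5.00         4.1862        12.5587
  4         5.00         3.9456        15.7822
  5         5.00         3.7187        18.5936
  6       105.00        73.6033       441.6195
  Σ                     94.6079       502.1498
Price P = Σ PV = 94.6079.
Macaulay duration = Σ(t·PV) / P = 502.1498 / 94.6079 = 5.30769 years.

5.308 years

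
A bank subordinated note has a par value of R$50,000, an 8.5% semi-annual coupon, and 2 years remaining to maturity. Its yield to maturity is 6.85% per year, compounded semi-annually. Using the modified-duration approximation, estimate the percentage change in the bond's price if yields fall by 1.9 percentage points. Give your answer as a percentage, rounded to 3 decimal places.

+3.459%

Periodic yield y = 0.03425. Modified duration first:
  t   CF        PV=CF/(1+0.03425)^t    t·PV
  1     2,125.00     2,054.6290     2,054.6290
  2     2,125.00     1,986.5883     3,973.1766
  3     2,125.00     1,920.8009     5,762.4026
  4    52,125.00    45,555.8285   182,223.3142
  Σ                 51,517.8467   194,013.5224
P = 51,517.8467; D_Mac = 3.76595 half-year periods = 1.88297 yrs; D_mod = 1.88297/(1+0.03425) = 1.82062 yrs.
ΔP/P ≈ -D_mod · Δy = -1.82062 × (-0.019) = +0.034592 = +3.4592%.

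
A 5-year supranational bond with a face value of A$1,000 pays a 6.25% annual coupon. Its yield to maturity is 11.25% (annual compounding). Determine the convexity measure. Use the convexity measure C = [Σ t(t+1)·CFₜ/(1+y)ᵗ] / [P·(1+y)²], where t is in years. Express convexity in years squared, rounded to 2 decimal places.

With y = 0.1125:
  t   CF        PV=CF/(1+0.1125)^t    t·PV        t(t+1)·PV
  1        62.50        56.1798        56.1798         112.3596
  2        62.50        50.4987       100.9973         302.9920
  3        62.50        45.3921       136.1762         544.7048
  4        62.50        40.8019       163.2074         816.0372
  5     1,062.50       623.4891     3,117.4453      18,704.6719
  Σ                    816.3614     3,574.0061      20,480.7655
P = 816.3614.
Convexity = Σ t(t+1)·PV / [P·(1+y)²] = 20,480.7655 / (816.3614 × 1.237656) = 20.27046.

20.27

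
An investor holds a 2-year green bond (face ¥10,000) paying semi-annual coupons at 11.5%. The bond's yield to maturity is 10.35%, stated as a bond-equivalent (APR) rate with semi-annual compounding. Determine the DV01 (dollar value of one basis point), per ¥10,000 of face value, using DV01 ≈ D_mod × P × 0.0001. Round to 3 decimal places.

¥1.789

Periodic yield y = 0.05175.
  t   CF        PV=CF/(1+0.05175)^t    t·PV
  1       575.00       546.7079       546.7079
  2       575.00       519.8078     1,039.6156
  3       575.00       494.2313     1,482.6940
  4    10,575.00     8,642.3190    34,569.2760
  Σ                 10,203.0660    37,638.2936
P = 10,203.0660; D_Mac = 3.68892 half-year periods = 1.84446 yrs; D_mod = 1.75371 yrs.
DV01 ≈ 1.75371 × 10,203.0660 × 0.0001 = 1.789317.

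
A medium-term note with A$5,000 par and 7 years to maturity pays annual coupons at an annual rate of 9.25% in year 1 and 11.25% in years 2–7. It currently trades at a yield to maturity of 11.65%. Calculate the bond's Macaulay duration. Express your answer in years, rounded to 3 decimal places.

5.260 years

Periodic yield y = 0.1165. Discount each cash flow and weight by its year:
  t   CF        PV=CF/(1+0.1165)^t    t·PV
  1       462.50       414.2409       414.2409
  2       562.50       451.2374       902.4748
  3       562.50       404.1535     1,212.4605
  4       562.50       361.9825     1,447.9301
  5       562.50       324.2119     1,621.0593
  6       562.50       290.3823     1,742.2939
  7     5,562.50     2,571.9287    18,003.5012
  Σ                  4,818.1373    25,343.9607
Price P = Σ PV = 4,818.1373.
Macaulay duration = Σ(t·PV) / P = 25,343.9607 / 4,818.1373 = 5.26012 years.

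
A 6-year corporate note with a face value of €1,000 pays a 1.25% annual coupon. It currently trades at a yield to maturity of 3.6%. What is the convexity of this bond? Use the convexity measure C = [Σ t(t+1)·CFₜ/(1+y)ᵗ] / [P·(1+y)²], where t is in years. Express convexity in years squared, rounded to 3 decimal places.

37.425

With y = 0.036:
  t   CF        PV=CF/(1+0.036)^t    t·PV        t(t+1)·PV
  1        12.50        12.0656        12.0656          24.1313
  2        12.50        11.6464        23.2927          69.8782
  3        12.50        11.2417        33.7250         134.9000
  4        12.50        10.8510        43.4041         217.0206
  5        12.50        10.4740        52.3698         314.2190
  6     1,012.50       818.9106     4,913.4637      34,394.2457
  Σ                    875.1893     5,078.3210      35,154.3949
P = 875.1893.
Convexity = Σ t(t+1)·PV / [P·(1+y)²] = 35,154.3949 / (875.1893 × 1.073296) = 37.42468.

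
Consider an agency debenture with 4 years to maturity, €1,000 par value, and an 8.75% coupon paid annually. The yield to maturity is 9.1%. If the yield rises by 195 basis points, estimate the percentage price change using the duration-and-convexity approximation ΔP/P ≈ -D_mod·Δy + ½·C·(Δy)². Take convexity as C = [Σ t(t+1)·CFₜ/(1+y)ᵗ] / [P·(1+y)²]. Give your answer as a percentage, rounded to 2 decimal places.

-6.06%

With y = 0.091:
  t   CF        PV=CF/(1+0.091)^t    t·PV        t(t+1)·PV
  1        87.50        80.2016        80.2016         160.4033
  2        87.50        73.5121       147.0241         441.0723
  3        87.50        67.3804       202.1413         808.5652
  4     1,087.50       767.5917     3,070.3668      15,351.8338
  Σ                    988.6858     3,499.7338      16,761.8746
P = 988.6858; D_Mac = 3.53978 yrs; D_mod = 3.24453 yrs; C = 14.24344.
Duration effect: -3.24453 × (+0.0195) = -0.063268
Convexity effect: 0.5 × 14.24344 × (0.0195)² = +0.0027080
ΔP/P ≈ -0.063268 + 0.0027080 = -0.060560 = -6.0560%.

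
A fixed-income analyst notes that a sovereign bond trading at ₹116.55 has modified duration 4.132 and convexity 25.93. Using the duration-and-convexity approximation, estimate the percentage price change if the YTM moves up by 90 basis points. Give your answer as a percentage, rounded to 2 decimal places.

-3.61%

Duration effect: -D_mod·Δy = -4.132 × (+0.009) = -0.037188
Convexity effect: ½·C·(Δy)² = 0.5 × 25.93 × (0.009)² = +0.001050165
ΔP/P ≈ -0.037188 + 0.001050165 = -0.036137835
= -3.6137835%.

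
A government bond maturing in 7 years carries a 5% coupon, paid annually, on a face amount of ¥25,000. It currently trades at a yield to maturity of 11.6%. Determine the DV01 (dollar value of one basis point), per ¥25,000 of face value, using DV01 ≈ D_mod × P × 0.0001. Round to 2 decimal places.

¥9.12

Periodic yield y = 0.116.
  t   CF        PV=CF/(1+0.116)^t    t·PV
  1     1,250.00     1,120.0717     1,120.0717
  2     1,250.00     1,003.6485     2,007.2969
  3     1,250.00       899.3266     2,697.9797
  4     1,250.00       805.8482     3,223.3928
  5     1,250.00       722.0862     3,610.4310
  6     1,250.00       647.0306     3,882.1838
  7    26,250.00    12,175.3077    85,227.1539
  Σ                 17,373.3194   101,768.5098
P = 17,373.3194; D_Mac = 5.85775 yrs; D_mod = 5.24888 yrs.
DV01 ≈ 5.24888 × 17,373.3194 × 0.0001 = 9.119042.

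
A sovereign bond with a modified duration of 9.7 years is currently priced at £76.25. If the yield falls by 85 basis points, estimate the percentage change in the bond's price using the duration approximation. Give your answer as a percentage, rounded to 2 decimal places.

Duration approximation: ΔP/P ≈ -D_mod · Δy = -9.7 × (-0.0085) = +0.082450.
As a percentage: +8.2450%.

+8.25%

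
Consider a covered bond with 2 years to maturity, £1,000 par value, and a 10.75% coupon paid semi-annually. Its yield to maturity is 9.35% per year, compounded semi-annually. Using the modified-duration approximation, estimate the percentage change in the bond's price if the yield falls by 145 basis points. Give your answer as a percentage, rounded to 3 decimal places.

+2.568%

Periodic yield y = 0.04675. Modified duration first:
  t   CF        PV=CF/(1+0.04675)^t    t·PV
  1        53.75        51.3494        51.3494
  2        53.75        49.0560        98.1121
  3        53.75        46.8651       140.5953
  4     1,053.75       877.7396     3,510.9585
  Σ                  1,025.0102     3,801.0153
P = 1,025.0102; D_Mac = 3.70827 half-year periods = 1.85414 yrs; D_mod = 1.85414/(1+0.04675) = 1.77133 yrs.
ΔP/P ≈ -D_mod · Δy = -1.77133 × (-0.0145) = +0.025684 = +2.5684%.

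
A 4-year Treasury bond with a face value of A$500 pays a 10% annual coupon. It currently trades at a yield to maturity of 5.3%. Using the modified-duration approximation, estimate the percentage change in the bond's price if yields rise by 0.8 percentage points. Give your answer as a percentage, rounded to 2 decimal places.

Periodic yield y = 0.053. Modified duration first:
  t   CF        PV=CF/(1+0.053)^t    t·PV
  1        50.00        47.4834        47.4834
  2        50.00        45.0934        90.1869
  3        50.00        42.8238       128.4713
  4       550.00       447.3518     1,789.4073
  Σ                    582.7524     2,055.5488
P = 582.7524; D_Mac = 3.52731 yrs; D_mod = 3.52731/(1+0.053) = 3.34977 yrs.
ΔP/P ≈ -D_mod · Δy = -3.34977 × (+0.008) = -0.026798 = -2.6798%.

-2.68%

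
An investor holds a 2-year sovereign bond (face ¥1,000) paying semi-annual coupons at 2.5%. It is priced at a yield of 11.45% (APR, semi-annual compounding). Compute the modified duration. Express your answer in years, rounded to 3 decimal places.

Periodic yield y = 0.05725. First find Macaulay duration:
  t   CF        PV=CF/(1+0.05725)^t    t·PV
  1        12.50        11.8231        11.8231
  2        12.50        11.1829        22.3658
  3        12.50        10.5774        31.7321
  4     1,012.50       810.3717     3,241.4867
  Σ                    843.9551     3,307.4077
P = 843.9551; Macaulay duration = 3,307.4077 / 843.9551 = 3.91894 half-year periods = 1.95947 years.
Modified duration = D_Mac / (1 + y) = 1.95947 / 1.05725 = 1.85336 years.

1.853 years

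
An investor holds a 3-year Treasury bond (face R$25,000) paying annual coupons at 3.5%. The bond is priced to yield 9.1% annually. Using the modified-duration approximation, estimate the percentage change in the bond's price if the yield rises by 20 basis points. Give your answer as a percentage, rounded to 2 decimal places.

-0.53%

Periodic yield y = 0.091. Modified duration first:
  t   CF        PV=CF/(1+0.091)^t    t·PV
  1       875.00       802.0165       802.0165
  2       875.00       735.1205     1,470.2411
  3    25,875.00    19,925.3568    59,776.0704
  Σ                 21,462.4938    62,048.3279
P = 21,462.4938; D_Mac = 2.89101 yrs; D_mod = 2.89101/(1+0.091) = 2.64987 yrs.
ΔP/P ≈ -D_mod · Δy = -2.64987 × (+0.002) = -0.005300 = -0.5300%.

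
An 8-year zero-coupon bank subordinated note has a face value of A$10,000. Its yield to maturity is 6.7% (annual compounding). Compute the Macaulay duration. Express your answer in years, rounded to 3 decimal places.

8.000 years

A zero-coupon bond has a single cash flow at maturity, so its Macaulay duration equals its maturity: 8 years.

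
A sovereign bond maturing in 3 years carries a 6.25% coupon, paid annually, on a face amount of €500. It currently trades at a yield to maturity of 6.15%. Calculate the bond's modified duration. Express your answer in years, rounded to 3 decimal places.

2.663 years

Periodic yield y = 0.0615. First find Macaulay duration:
  t   CF        PV=CF/(1+0.0615)^t    t·PV
  1        31.25        29.4395        29.4395
  2        31.25        27.7338        55.4677
  3       531.25       444.1595     1,332.4785
  Σ                    501.3328     1,417.3856
P = 501.3328; Macaulay duration = 1,417.3856 / 501.3328 = 2.82723 years.
Modified duration = D_Mac / (1 + y) = 2.82723 / 1.0615 = 2.66343 years.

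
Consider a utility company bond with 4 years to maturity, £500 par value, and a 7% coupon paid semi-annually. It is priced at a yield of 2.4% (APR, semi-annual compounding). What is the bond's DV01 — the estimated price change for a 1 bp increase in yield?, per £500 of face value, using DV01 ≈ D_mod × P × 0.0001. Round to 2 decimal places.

£0.21

Periodic yield y = 0.012.
  t   CF        PV=CF/(1+0.012)^t    t·PV
  1        17.50        17.2925        17.2925
  2        17.50        17.0874        34.1749
  3        17.50        16.8848        50.6545
  4        17.50        16.6846        66.7384
  5        17.50        16.4868        82.4338
  6        17.50        16.2913        97.7476
  7        17.50        16.0981       112.6867
  8       517.50       470.3989     3,763.1908
  Σ                    587.2243     4,224.9192
P = 587.2243; D_Mac = 7.19473 half-year periods = 3.59736 yrs; D_mod = 3.55471 yrs.
DV01 ≈ 3.55471 × 587.2243 × 0.0001 = 0.208741.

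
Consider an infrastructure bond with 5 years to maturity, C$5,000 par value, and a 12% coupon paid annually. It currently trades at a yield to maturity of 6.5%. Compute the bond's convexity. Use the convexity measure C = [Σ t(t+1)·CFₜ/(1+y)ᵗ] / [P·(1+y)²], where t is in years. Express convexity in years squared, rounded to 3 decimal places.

20.411

With y = 0.065:
  t   CF        PV=CF/(1+0.065)^t    t·PV        t(t+1)·PV
  1       600.00       563.3803       563.3803       1,126.7606
  2       600.00       528.9956     1,057.9911       3,173.9734
  3       600.00       496.7095     1,490.1284       5,960.5135
  4       600.00       466.3939     1,865.5754       9,327.8771
  5     5,600.00     4,087.3327    20,436.6634     122,619.9805
  Σ                  6,142.8118    25,413.7386     142,209.1051
P = 6,142.8118.
Convexity = Σ t(t+1)·PV / [P·(1+y)²] = 142,209.1051 / (6,142.8118 × 1.134225) = 20.41084.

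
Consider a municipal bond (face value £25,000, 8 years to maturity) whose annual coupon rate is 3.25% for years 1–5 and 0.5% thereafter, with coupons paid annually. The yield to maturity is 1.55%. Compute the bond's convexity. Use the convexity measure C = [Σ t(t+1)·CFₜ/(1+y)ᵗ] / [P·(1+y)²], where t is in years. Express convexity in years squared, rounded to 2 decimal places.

With y = 0.0155:
  t   CF        PV=CF/(1+0.0155)^t    t·PV        t(t+1)·PV
  1       812.50       800.0985       800.0985       1,600.1969
  2       812.50       787.8862     1,575.7725       4,727.3174
  3       812.50       775.8604     2,327.5812       9,310.3248
  4       812.50       764.0181     3,056.0725      15,280.3624
  5       812.50       752.3566     3,761.7830      22,570.6978
  6       125.00       113.9805       683.8828       4,787.1798
  7       125.00       112.2407       785.6852       6,285.4814
  8    25,125.00    22,216.0400   177,728.3199   1,599,554.8793
  Σ                 26,322.4810   190,719.1955   1,664,116.4398
P = 26,322.4810.
Convexity = Σ t(t+1)·PV / [P·(1+y)²] = 1,664,116.4398 / (26,322.4810 × 1.031240) = 61.30516.

61.31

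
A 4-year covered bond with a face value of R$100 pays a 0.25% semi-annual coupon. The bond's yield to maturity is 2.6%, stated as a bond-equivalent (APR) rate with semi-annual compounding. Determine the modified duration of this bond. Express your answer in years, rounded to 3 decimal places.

Periodic yield y = 0.013. First find Macaulay duration:
  t   CF        PV=CF/(1+0.013)^t    t·PV
  1        0.125         0.1234         0.1234
  2        0.125         0.1218         0.2436
  3        0.125         0.1202         0.3607
  4        0.125         0.1187         0.4748
  5        0.125         0.1172         0.5859
  6        0.125         0.1157         0.6941
  7        0.125         0.1142         0.7994
  8      100.125        90.2957       722.3654
  Σ                     91.1269       725.6474
P = 91.1269; Macaulay duration = 725.6474 / 91.1269 = 7.96304 half-year periods = 3.98152 years.
Modified duration = D_Mac / (1 + y) = 3.98152 / 1.013 = 3.93043 years.

3.930 years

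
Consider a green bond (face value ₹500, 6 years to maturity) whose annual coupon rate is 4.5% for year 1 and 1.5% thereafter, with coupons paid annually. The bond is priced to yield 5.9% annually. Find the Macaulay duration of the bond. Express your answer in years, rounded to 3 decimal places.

Periodic yield y = 0.059. Discount each cash flow and weight by its year:
  t   CF        PV=CF/(1+0.059)^t    t·PV
  1        22.50        21.2465        21.2465
  2         7.50         6.6876        13.3752
  3         7.50         6.3150        18.9450
  4         7.50         5.9632        23.8527
  5         7.50         5.6309        28.1547
  6       507.50       359.7993     2,158.7957
  Σ                    405.6424     2,264.3697
Price P = Σ PV = 405.6424.
Macaulay duration = Σ(t·PV) / P = 2,264.3697 / 405.6424 = 5.58218 years.

5.582 years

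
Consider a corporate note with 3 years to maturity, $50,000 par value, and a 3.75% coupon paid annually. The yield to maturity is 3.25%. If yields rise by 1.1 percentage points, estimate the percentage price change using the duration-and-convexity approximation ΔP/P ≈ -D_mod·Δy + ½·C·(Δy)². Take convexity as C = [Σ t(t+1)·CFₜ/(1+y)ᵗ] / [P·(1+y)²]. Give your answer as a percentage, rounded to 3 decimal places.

-3.018%

With y = 0.0325:
  t   CF        PV=CF/(1+0.0325)^t    t·PV        t(t+1)·PV
  1     1,875.00     1,815.9806     1,815.9806       3,631.9613
  2     1,875.00     1,758.8190     3,517.6380      10,552.9141
  3    51,875.00    47,128.9679   141,386.9036     565,547.6144
  Σ                 50,703.7675   146,720.5223     579,732.4897
P = 50,703.7675; D_Mac = 2.89368 yrs; D_mod = 2.80260 yrs; C = 10.72525.
Duration effect: -2.80260 × (+0.011) = -0.030829
Convexity effect: 0.5 × 10.72525 × (0.011)² = +0.0006489
ΔP/P ≈ -0.030829 + 0.0006489 = -0.030180 = -3.0180%.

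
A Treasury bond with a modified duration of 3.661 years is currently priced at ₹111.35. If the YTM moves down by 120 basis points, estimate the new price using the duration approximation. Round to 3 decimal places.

Duration approximation: ΔP/P ≈ -D_mod · Δy = -3.661 × (-0.012) = +0.043932.
New price ≈ 111.35 × (1 + 0.043932) = 116.2418282.

₹116.242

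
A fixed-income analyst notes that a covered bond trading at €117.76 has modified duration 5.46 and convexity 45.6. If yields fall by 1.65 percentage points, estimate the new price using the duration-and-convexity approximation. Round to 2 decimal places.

Duration effect: -D_mod·Δy = -5.46 × (-0.0165) = +0.090090
Convexity effect: ½·C·(Δy)² = 0.5 × 45.6 × (-0.0165)² = +0.0062073
ΔP/P ≈ +0.090090 + 0.0062073 = +0.0962973
New price ≈ 117.76 × (1 + 0.0962973) = 129.099970048.

€129.10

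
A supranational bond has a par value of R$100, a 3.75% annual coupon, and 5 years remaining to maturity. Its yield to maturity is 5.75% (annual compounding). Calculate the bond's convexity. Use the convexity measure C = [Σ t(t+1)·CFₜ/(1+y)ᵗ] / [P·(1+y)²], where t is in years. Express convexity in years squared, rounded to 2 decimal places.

24.22

With y = 0.0575:
  t   CF        PV=CF/(1+0.0575)^t    t·PV        t(t+1)·PV
  1         3.75         3.5461         3.5461           7.0922
  2         3.75         3.3533         6.7066          20.1197
  3         3.75         3.1710         9.5129          38.0515
  4         3.75         2.9985        11.9942          59.9708
  5       103.75        78.4488       392.2439       2,353.4636
  Σ                     91.5177       424.0036       2,478.6977
P = 91.5177.
Convexity = Σ t(t+1)·PV / [P·(1+y)²] = 2,478.6977 / (91.5177 × 1.118306) = 24.21909.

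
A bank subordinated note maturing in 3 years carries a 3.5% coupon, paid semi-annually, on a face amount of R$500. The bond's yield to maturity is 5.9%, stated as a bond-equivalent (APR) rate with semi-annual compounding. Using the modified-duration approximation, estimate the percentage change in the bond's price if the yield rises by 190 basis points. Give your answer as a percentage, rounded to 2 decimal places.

Periodic yield y = 0.0295. Modified duration first:
  t   CF        PV=CF/(1+0.0295)^t    t·PV
  1         8.75         8.4993         8.4993
  2         8.75         8.2557        16.5115
  3         8.75         8.0192        24.0575
  4         8.75         7.7894        31.1575
  5         8.75         7.5662        37.8309
  6       508.75       427.3132     2,563.8792
  Σ                    467.4429     2,681.9358
P = 467.4429; D_Mac = 5.73746 half-year periods = 2.86873 yrs; D_mod = 2.86873/(1+0.0295) = 2.78653 yrs.
ΔP/P ≈ -D_mod · Δy = -2.78653 × (+0.019) = -0.052944 = -5.2944%.

-5.29%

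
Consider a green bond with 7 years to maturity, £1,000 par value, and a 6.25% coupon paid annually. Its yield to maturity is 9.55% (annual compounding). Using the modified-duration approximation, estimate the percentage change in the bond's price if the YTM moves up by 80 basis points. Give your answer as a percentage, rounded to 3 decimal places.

Periodic yield y = 0.0955. Modified duration first:
  t   CF        PV=CF/(1+0.0955)^t    t·PV
  1        62.50        57.0516        57.0516
  2        62.50        52.0781       104.1562
  3        62.50        47.5382       142.6146
  4        62.50        43.3941       173.5763
  5        62.50        39.6112       198.0560
  6        62.50        36.1581       216.9487
  7     1,062.50       561.1026     3,927.7181
  Σ                    836.9339     4,820.1215
P = 836.9339; D_Mac = 5.75926 yrs; D_mod = 5.75926/(1+0.0955) = 5.25720 yrs.
ΔP/P ≈ -D_mod · Δy = -5.25720 × (+0.008) = -0.042058 = -4.2058%.

-4.206%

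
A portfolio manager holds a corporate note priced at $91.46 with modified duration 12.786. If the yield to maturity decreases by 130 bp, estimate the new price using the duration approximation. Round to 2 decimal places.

$106.66

Duration approximation: ΔP/P ≈ -D_mod · Δy = -12.786 × (-0.013) = +0.166218.
New price ≈ 91.46 × (1 + 0.166218) = 106.66229828.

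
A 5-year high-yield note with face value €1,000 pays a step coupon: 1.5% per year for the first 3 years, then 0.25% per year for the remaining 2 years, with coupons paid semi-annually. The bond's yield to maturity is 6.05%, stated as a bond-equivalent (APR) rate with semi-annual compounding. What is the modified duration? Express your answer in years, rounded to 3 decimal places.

Periodic yield y = 0.03025. First find Macaulay duration:
  t   CF        PV=CF/(1+0.03025)^t    t·PV
  1         7.50         7.2798         7.2798
  2         7.50         7.0660        14.1321
  3         7.50         6.8586        20.5757
  4         7.50         6.6572        26.6287
  5         7.50         6.4617        32.3086
  6         7.50         6.2720        37.6320
  7         1.25         1.0146         7.1025
  8         1.25         0.9848         7.8788
  9         1.25         0.9559         8.6034
  10    1,001.25       743.2181     7,432.1813
  Σ                    786.7688     7,594.3228
P = 786.7688; Macaulay duration = 7,594.3228 / 786.7688 = 9.65255 half-year periods = 4.82627 years.
Modified duration = D_Mac / (1 + y) = 4.82627 / 1.03025 = 4.68457 years.

4.685 years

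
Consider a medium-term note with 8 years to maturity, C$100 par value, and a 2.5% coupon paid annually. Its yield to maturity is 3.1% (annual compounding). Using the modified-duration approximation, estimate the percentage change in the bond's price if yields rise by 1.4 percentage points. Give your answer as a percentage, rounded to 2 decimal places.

-9.96%

Periodic yield y = 0.031. Modified duration first:
  t   CF        PV=CF/(1+0.031)^t    t·PV
  1         2.50         2.4248         2.4248
  2         2.50         2.3519         4.7038
  3         2.50         2.2812         6.8436
  4         2.50         2.2126         8.8504
  5         2.50         2.1461        10.7304
  6         2.50         2.0816        12.4893
  7         2.50         2.0190        14.1328
  8       102.50        80.2887       642.3098
  Σ                     95.8059       702.4850
P = 95.8059; D_Mac = 7.33238 yrs; D_mod = 7.33238/(1+0.031) = 7.11191 yrs.
ΔP/P ≈ -D_mod · Δy = -7.11191 × (+0.014) = -0.099567 = -9.9567%.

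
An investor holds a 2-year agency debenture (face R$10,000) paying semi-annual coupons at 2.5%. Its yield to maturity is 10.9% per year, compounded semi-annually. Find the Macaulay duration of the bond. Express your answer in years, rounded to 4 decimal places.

1.9597 years

Periodic yield y = 0.0545. Discount each cash flow and weight by its period:
  t   CF        PV=CF/(1+0.0545)^t    t·PV
  1       125.00       118.5396       118.5396
  2       125.00       112.4131       224.8262
  3       125.00       106.6032       319.8096
  4    10,125.00     8,188.5819    32,754.3275
  Σ                  8,526.1377    33,417.5029
Price P = Σ PV = 8,526.1377.
Macaulay duration = Σ(t·PV) / P = 33,417.5029 / 8,526.1377 = 3.91942 half-year periods.
In years: 3.91942 / 2 = 1.95971 years.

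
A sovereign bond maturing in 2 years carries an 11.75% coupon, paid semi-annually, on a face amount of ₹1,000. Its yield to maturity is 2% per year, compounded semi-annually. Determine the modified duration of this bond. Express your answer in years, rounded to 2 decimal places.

Periodic yield y = 0.01. First find Macaulay duration:
  t   CF        PV=CF/(1+0.01)^t    t·PV
  1        58.75        58.1683        58.1683
  2        58.75        57.5924       115.1848
  3        58.75        57.0222       171.0665
  4     1,058.75     1,017.4379     4,069.7518
  Σ                  1,190.2208     4,414.1714
P = 1,190.2208; Macaulay duration = 4,414.1714 / 1,190.2208 = 3.70870 half-year periods = 1.85435 years.
Modified duration = D_Mac / (1 + y) = 1.85435 / 1.01 = 1.83599 years.

1.84 years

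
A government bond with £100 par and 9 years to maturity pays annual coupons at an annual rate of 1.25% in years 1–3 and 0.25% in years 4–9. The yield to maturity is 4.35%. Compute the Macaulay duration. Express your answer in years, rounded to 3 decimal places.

Periodic yield y = 0.0435. Discount each cash flow and weight by its year:
  t   CF        PV=CF/(1+0.0435)^t    t·PV
  1         1.25         1.1979         1.1979
  2         1.25         1.1480         2.2959
  3         1.25         1.1001         3.3003
  4         0.25         0.2108         0.8434
  5         0.25         0.2021         1.0103
  6         0.25         0.1936         1.1618
  7         0.25         0.1856         1.2989
  8         0.25         0.1778         1.4226
  9       100.25        68.3364       615.0279
  Σ                     72.7523       627.5591
Price P = Σ PV = 72.7523.
Macaulay duration = Σ(t·PV) / P = 627.5591 / 72.7523 = 8.62597 years.

8.626 years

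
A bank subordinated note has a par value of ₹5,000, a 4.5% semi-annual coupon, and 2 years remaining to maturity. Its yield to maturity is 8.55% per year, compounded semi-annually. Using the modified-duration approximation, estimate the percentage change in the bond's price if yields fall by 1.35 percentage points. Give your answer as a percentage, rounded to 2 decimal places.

Periodic yield y = 0.04275. Modified duration first:
  t   CF        PV=CF/(1+0.04275)^t    t·PV
  1       112.50       107.8878       107.8878
  2       112.50       103.4647       206.9294
  3       112.50        99.2229       297.6687
  4     5,112.50     4,324.2673    17,297.0690
  Σ                  4,634.8426    17,909.5549
P = 4,634.8426; D_Mac = 3.86411 half-year periods = 1.93206 yrs; D_mod = 1.93206/(1+0.04275) = 1.85285 yrs.
ΔP/P ≈ -D_mod · Δy = -1.85285 × (-0.0135) = +0.025013 = +2.5013%.

+2.50%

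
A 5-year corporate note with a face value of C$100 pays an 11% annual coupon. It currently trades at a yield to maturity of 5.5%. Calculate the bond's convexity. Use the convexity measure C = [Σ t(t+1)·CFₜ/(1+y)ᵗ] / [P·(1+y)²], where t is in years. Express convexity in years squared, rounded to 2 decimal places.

21.23

With y = 0.055:
  t   CF        PV=CF/(1+0.055)^t    t·PV        t(t+1)·PV
  1        11.00        10.4265        10.4265          20.8531
  2        11.00         9.8830        19.7660          59.2979
  3        11.00         9.3678        28.1033         112.4130
  4        11.00         8.8794        35.5175         177.5877
  5       111.00        84.9299       424.6496       2,547.8974
  Σ                    123.4866       518.4628       2,918.0490
P = 123.4866.
Convexity = Σ t(t+1)·PV / [P·(1+y)²] = 2,918.0490 / (123.4866 × 1.113025) = 21.23088.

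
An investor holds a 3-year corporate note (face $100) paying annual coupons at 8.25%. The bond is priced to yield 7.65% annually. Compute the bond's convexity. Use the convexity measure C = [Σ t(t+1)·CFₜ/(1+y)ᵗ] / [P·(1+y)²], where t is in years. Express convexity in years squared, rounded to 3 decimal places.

9.341

With y = 0.0765:
  t   CF        PV=CF/(1+0.0765)^t    t·PV        t(t+1)·PV
  1         8.25         7.6637         7.6637          15.3275
  2         8.25         7.1191        14.2382          42.7147
  3       108.25        86.7732       260.3197       1,041.2789
  Σ                    101.5561       282.2217       1,099.3210
P = 101.5561.
Convexity = Σ t(t+1)·PV / [P·(1+y)²] = 1,099.3210 / (101.5561 × 1.158852) = 9.34094.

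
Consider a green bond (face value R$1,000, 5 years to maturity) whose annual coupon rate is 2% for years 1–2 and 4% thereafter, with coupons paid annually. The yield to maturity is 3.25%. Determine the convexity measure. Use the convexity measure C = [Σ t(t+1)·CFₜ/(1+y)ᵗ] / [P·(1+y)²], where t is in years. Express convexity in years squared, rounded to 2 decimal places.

With y = 0.0325:
  t   CF        PV=CF/(1+0.0325)^t    t·PV        t(t+1)·PV
  1        20.00        19.3705        19.3705          38.7409
  2        20.00        18.7607        37.5215         112.5644
  3        40.00        36.3404       109.0212         436.0849
  4        40.00        35.1965       140.7861         703.9304
  5     1,040.00       886.3047     4,431.5234      26,589.1401
  Σ                    995.9728     4,738.2226      27,880.4608
P = 995.9728.
Convexity = Σ t(t+1)·PV / [P·(1+y)²] = 27,880.4608 / (995.9728 × 1.066056) = 26.25865.

26.26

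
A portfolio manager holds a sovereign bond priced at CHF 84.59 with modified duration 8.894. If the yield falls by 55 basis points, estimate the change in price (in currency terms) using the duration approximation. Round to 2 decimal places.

Duration approximation: ΔP/P ≈ -D_mod · Δy = -8.894 × (-0.0055) = +0.048917.
ΔP ≈ 84.59 × (+0.048917) = +4.13788903.

+CHF 4.14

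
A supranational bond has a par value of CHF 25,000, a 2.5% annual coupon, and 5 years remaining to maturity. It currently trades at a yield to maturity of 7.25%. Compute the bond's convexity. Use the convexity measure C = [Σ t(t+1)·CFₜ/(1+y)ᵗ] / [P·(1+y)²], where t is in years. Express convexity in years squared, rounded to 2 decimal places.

24.22

With y = 0.0725:
  t   CF        PV=CF/(1+0.0725)^t    t·PV        t(t+1)·PV
  1       625.00       582.7506       582.7506       1,165.5012
  2       625.00       543.3572     1,086.7144       3,260.1431
  3       625.00       506.6267     1,519.8802       6,079.5210
  4       625.00       472.3793     1,889.5170       9,447.5850
  5    25,625.00    18,058.3210    90,291.6052     541,749.6314
  Σ                 20,163.4348    95,370.4674     561,702.3817
P = 20,163.4348.
Convexity = Σ t(t+1)·PV / [P·(1+y)²] = 561,702.3817 / (20,163.4348 × 1.150256) = 24.21849.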